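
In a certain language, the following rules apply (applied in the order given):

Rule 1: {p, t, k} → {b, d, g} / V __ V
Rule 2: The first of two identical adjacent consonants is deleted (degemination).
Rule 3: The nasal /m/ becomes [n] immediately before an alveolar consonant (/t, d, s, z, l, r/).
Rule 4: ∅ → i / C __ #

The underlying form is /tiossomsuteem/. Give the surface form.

tiosonsudeemi

Rule 1 (intervocalic voicing): /t/ is a voiceless stop between vowels /u/ and /e/, so it voices to [d]. /tiossomsuteem/ → tiossomsudeem.
Rule 2 (degemination): /ss/ is a geminate; the first /s/ deletes. /tiossomsudeem/ → tiosomsudeem.
Rule 3 (nasal place assimilation): /m/ precedes the alveolar consonant /s/, so it assimilates in place to [n]. /tiosomsudeem/ → tiosonsudeem.
Rule 4 (final i-epenthesis): the form ends in the consonant /m/, so [i] is inserted word-finally. /tiosonsudeem/ → tiosonsudeemi.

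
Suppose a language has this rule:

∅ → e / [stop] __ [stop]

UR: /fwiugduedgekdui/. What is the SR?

/g/ and /d/ form a stop–stop cluster, so [e] is inserted between them.
/d/ and /g/ form a stop–stop cluster, so [e] is inserted between them.
/k/ and /d/ form a stop–stop cluster, so [e] is inserted between them.
Surface form: [fwiugeduedegekedui].

fwiugeduedegekedui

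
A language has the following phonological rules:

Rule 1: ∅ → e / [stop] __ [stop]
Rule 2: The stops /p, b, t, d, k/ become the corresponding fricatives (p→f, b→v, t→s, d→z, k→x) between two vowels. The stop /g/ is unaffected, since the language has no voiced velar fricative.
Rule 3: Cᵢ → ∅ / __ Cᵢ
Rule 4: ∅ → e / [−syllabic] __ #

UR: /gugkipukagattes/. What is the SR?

Rule 1 (stop-cluster e-epenthesis): /g/ and /k/ form a stop–stop cluster, so [e] is inserted between them. /t/ and /t/ form a stop–stop cluster, so [e] is inserted between them. /gugkipukagattes/ → gugekipukagatetes.
Rule 2 (intervocalic spirantization): /k/ is a stop between vowels /e/ and /i/, so it spirantizes to the fricative [x]. /p/ is a stop between vowels /i/ and /u/, so it spirantizes to the fricative [f]. /k/ is a stop between vowels /u/ and /a/, so it spirantizes to the fricative [x]. /t/ is a stop between vowels /a/ and /e/, so it spirantizes to the fricative [s]. /t/ is a stop between vowels /e/ and /e/, so it spirantizes to the fricative [s]. /gugekipukagatetes/ → gugexifuxagaseses.
Rule 3 (degemination): no segment meets the environment; /gugexifuxagaseses/ is unchanged.
Rule 4 (final e-epenthesis): the form ends in the consonant /s/, so [e] is inserted word-finally. /gugexifuxagaseses/ → gugexifuxagasesese.

gugexifuxagasesese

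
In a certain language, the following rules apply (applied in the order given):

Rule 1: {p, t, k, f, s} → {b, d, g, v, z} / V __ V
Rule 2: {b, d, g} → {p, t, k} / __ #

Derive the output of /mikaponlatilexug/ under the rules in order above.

Rule 1 (intervocalic voicing): /k/ is a voiceless obstruent between vowels /i/ and /a/, so it voices to [g]. /p/ is a voiceless obstruent between vowels /a/ and /o/, so it voices to [b]. /t/ is a voiceless obstruent between vowels /a/ and /i/, so it voices to [d]. /mikaponlatilexug/ → migabonladilexug.
Rule 2 (final devoicing): /g/ is a voiced stop in word-final position, so it devoices to [k]. /migabonladilexug/ → migabonladilexuk.

migabonladilexuk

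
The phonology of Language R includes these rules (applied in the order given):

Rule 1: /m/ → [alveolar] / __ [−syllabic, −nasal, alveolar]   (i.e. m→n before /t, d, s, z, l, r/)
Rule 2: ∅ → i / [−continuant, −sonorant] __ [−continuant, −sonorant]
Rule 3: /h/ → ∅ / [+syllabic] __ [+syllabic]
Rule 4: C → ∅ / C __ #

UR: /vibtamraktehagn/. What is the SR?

Rule 1 (nasal place assimilation): /m/ precedes the alveolar consonant /r/, so it assimilates in place to [n]. /vibtamraktehagn/ → vibtanraktehagn.
Rule 2 (stop-cluster i-epenthesis): /b/ and /t/ form a stop–stop cluster, so [i] is inserted between them. /k/ and /t/ form a stop–stop cluster, so [i] is inserted between them. /vibtanraktehagn/ → vibitanrakitehagn.
Rule 3 (intervocalic h-deletion): /h/ occurs between vowels /e/ and /a/, so it deletes. /vibitanrakitehagn/ → vibitanrakiteagn.
Rule 4 (final cluster simplification): /n/ is the second consonant of a word-final cluster /gn/, so it deletes. /vibitanrakiteagn/ → vibitanrakiteag.

vibitanrakiteag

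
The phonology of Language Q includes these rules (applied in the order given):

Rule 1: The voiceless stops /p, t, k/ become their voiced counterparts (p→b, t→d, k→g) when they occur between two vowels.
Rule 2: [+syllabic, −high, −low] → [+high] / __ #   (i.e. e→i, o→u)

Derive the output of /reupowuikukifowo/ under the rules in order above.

reubowuigugifowu

Rule 1 (intervocalic voicing): /p/ is a voiceless stop between vowels /u/ and /o/, so it voices to [b]. /k/ is a voiceless stop between vowels /i/ and /u/, so it voices to [g]. /k/ is a voiceless stop between vowels /u/ and /i/, so it voices to [g]. /reupowuikukifowo/ → reubowuigugifowo.
Rule 2 (final vowel raising): /o/ is a mid vowel in word-final position, so it raises to [u]. /reubowuigugifowo/ → reubowuigugifowu.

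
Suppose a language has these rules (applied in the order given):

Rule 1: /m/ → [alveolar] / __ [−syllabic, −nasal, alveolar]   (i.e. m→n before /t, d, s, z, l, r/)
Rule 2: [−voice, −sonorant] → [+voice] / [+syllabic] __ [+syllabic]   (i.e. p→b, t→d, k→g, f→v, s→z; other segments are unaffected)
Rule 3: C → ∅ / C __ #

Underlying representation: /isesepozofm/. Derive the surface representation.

Rule 1 (nasal place assimilation): no segment meets the environment; /isesepozofm/ is unchanged.
Rule 2 (intervocalic voicing): /s/ is a voiceless obstruent between vowels /i/ and /e/, so it voices to [z]. /s/ is a voiceless obstruent between vowels /e/ and /e/, so it voices to [z]. /p/ is a voiceless obstruent between vowels /e/ and /o/, so it voices to [b]. /isesepozofm/ → izezebozofm.
Rule 3 (final cluster simplification): /m/ is the second consonant of a word-final cluster /fm/, so it deletes. /izezebozofm/ → izezebozof.

izezebozof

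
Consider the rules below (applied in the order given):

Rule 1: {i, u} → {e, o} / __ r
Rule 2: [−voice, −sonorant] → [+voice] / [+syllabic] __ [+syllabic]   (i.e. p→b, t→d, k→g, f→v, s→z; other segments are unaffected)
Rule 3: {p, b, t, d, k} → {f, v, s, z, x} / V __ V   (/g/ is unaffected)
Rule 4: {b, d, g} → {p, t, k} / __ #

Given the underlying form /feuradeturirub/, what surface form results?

Rule 1 (pre-rhotic lowering): /u/ is a high vowel immediately before /r/, so it lowers to [o]. /u/ is a high vowel immediately before /r/, so it lowers to [o]. /i/ is a high vowel immediately before /r/, so it lowers to [e]. /feuradeturirub/ → feoradetorerub.
Rule 2 (intervocalic voicing): /t/ is a voiceless obstruent between vowels /e/ and /o/, so it voices to [d]. /feoradetorerub/ → feoradedorerub.
Rule 3 (intervocalic spirantization): /d/ is a stop between vowels /a/ and /e/, so it spirantizes to the fricative [z]. /d/ is a stop between vowels /e/ and /o/, so it spirantizes to the fricative [z]. /feoradedorerub/ → feorazezorerub.
Rule 4 (final devoicing): /b/ is a voiced stop in word-final position, so it devoices to [p]. /feorazezorerub/ → feorazezorerup.

feorazezorerup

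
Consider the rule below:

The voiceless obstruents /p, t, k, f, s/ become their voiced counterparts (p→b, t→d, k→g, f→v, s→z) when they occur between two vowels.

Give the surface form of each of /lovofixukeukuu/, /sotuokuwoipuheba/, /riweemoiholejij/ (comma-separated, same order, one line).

lovovixugeuguu, soduoguwoibuheba, riweemoiholejij

/lovofixukeukuu/: /f/ is a voiceless obstruent between vowels /o/ and /i/, so it voices to [v]. /k/ is a voiceless obstruent between vowels /u/ and /e/, so it voices to [g]. /k/ is a voiceless obstruent between vowels /u/ and /u/, so it voices to [g]. → [lovovixugeuguu].
/sotuokuwoipuheba/: /t/ is a voiceless obstruent between vowels /o/ and /u/, so it voices to [d]. /k/ is a voiceless obstruent between vowels /o/ and /u/, so it voices to [g]. /p/ is a voiceless obstruent between vowels /i/ and /u/, so it voices to [b]. → [soduoguwoibuheba].
/riweemoiholejij/: the rule's environment is not met; surfaces unchanged as [riweemoiholejij].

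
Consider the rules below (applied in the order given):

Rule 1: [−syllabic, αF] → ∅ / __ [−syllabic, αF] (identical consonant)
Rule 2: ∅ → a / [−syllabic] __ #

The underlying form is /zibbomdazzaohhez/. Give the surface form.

Rule 1 (degemination): /bb/ is a geminate; the first /b/ deletes. /zz/ is a geminate; the first /z/ deletes. /hh/ is a geminate; the first /h/ deletes. /zibbomdazzaohhez/ → zibomdazaohez.
Rule 2 (final a-epenthesis): the form ends in the consonant /z/, so [a] is inserted word-finally. /zibomdazaohez/ → zibomdazaoheza.

zibomdazaoheza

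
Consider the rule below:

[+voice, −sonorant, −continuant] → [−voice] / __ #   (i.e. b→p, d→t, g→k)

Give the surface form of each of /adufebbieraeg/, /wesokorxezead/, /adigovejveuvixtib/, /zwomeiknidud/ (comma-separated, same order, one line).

adufebbieraek, wesokorxezeat, adigovejveuvixtip, zwomeiknidut

/adufebbieraeg/: /g/ is a voiced stop in word-final position, so it devoices to [k]. → [adufebbieraek].
/wesokorxezead/: /d/ is a voiced stop in word-final position, so it devoices to [t]. → [wesokorxezeat].
/adigovejveuvixtib/: /b/ is a voiced stop in word-final position, so it devoices to [p]. → [adigovejveuvixtip].
/zwomeiknidud/: /d/ is a voiced stop in word-final position, so it devoices to [t]. → [zwomeiknidut].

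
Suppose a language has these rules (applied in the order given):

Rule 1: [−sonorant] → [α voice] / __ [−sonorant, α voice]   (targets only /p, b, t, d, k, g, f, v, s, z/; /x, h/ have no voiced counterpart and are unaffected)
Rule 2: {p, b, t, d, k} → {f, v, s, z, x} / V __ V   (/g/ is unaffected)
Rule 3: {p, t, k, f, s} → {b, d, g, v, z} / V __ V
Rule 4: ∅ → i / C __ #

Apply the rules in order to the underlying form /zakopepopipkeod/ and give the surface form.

Rule 1 (regressive voicing assimilation): no segment meets the environment; /zakopepopipkeod/ is unchanged.
Rule 2 (intervocalic spirantization): /k/ is a stop between vowels /a/ and /o/, so it spirantizes to the fricative [x]. /p/ is a stop between vowels /o/ and /e/, so it spirantizes to the fricative [f]. /p/ is a stop between vowels /e/ and /o/, so it spirantizes to the fricative [f]. /p/ is a stop between vowels /o/ and /i/, so it spirantizes to the fricative [f]. /zakopepopipkeod/ → zaxofefofipkeod.
Rule 3 (intervocalic voicing): /f/ is a voiceless obstruent between vowels /o/ and /e/, so it voices to [v]. /f/ is a voiceless obstruent between vowels /e/ and /o/, so it voices to [v]. /f/ is a voiceless obstruent between vowels /o/ and /i/, so it voices to [v]. /zaxofefofipkeod/ → zaxovevovipkeod.
Rule 4 (final i-epenthesis): the form ends in the consonant /d/, so [i] is inserted word-finally. /zaxovevovipkeod/ → zaxovevovipkeodi.

zaxovevovipkeodi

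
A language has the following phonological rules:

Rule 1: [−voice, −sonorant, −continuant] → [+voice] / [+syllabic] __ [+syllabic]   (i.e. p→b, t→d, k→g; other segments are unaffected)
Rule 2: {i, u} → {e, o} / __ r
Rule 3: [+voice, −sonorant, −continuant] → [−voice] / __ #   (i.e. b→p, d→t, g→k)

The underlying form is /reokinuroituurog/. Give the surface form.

reoginoroiduorok

Rule 1 (intervocalic voicing): /k/ is a voiceless stop between vowels /o/ and /i/, so it voices to [g]. /t/ is a voiceless stop between vowels /i/ and /u/, so it voices to [d]. /reokinuroituurog/ → reoginuroiduurog.
Rule 2 (pre-rhotic lowering): /u/ is a high vowel immediately before /r/, so it lowers to [o]. /u/ is a high vowel immediately before /r/, so it lowers to [o]. /reoginuroiduurog/ → reoginoroiduorog.
Rule 3 (final devoicing): /g/ is a voiced stop in word-final position, so it devoices to [k]. /reoginoroiduorog/ → reoginoroiduorok.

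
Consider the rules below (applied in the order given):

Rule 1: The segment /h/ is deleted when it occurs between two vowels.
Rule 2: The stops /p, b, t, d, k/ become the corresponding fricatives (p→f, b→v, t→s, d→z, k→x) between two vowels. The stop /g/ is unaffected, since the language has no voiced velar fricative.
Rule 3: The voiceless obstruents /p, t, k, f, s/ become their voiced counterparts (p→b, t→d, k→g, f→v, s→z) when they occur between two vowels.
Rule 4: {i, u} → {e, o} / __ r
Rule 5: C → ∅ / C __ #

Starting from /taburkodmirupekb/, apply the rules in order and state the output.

Rule 1 (intervocalic h-deletion): no segment meets the environment; /taburkodmirupekb/ is unchanged.
Rule 2 (intervocalic spirantization): /b/ is a stop between vowels /a/ and /u/, so it spirantizes to the fricative [v]. /p/ is a stop between vowels /u/ and /e/, so it spirantizes to the fricative [f]. /taburkodmirupekb/ → tavurkodmirufekb.
Rule 3 (intervocalic voicing): /f/ is a voiceless obstruent between vowels /u/ and /e/, so it voices to [v]. /tavurkodmirufekb/ → tavurkodmiruvekb.
Rule 4 (pre-rhotic lowering): /u/ is a high vowel immediately before /r/, so it lowers to [o]. /i/ is a high vowel immediately before /r/, so it lowers to [e]. /tavurkodmiruvekb/ → tavorkodmeruvekb.
Rule 5 (final cluster simplification): /b/ is the second consonant of a word-final cluster /kb/, so it deletes. /tavorkodmeruvekb/ → tavorkodmeruvek.

tavorkodmeruvek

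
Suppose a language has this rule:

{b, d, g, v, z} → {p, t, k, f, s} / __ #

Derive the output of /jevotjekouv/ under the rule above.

Scanning /jevotjekouv/: /v/ at position 3 is not in the conditioning environment; /v/ is a voiced obstruent in word-final position, so it devoices to [f].
Result: [jevotjekouf].

jevotjekouf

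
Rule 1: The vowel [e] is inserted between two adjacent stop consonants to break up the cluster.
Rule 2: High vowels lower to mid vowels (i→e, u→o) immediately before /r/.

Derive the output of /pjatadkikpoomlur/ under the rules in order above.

Rule 1 (stop-cluster e-epenthesis): /d/ and /k/ form a stop–stop cluster, so [e] is inserted between them. /k/ and /p/ form a stop–stop cluster, so [e] is inserted between them. /pjatadkikpoomlur/ → pjatadekikepoomlur.
Rule 2 (pre-rhotic lowering): /u/ is a high vowel immediately before /r/, so it lowers to [o]. /pjatadekikepoomlur/ → pjatadekikepoomlor.

pjatadekikepoomlor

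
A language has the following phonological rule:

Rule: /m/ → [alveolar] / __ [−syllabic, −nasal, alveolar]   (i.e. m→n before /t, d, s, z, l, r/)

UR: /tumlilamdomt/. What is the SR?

/m/ precedes the alveolar consonant /l/, so it assimilates in place to [n].
/m/ precedes the alveolar consonant /d/, so it assimilates in place to [n].
/m/ precedes the alveolar consonant /t/, so it assimilates in place to [n].
Surface form: [tunlilandont].

tunlilandont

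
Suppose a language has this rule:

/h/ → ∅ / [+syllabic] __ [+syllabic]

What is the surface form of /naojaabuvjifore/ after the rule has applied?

naojaabuvjifore

No segment of /naojaabuvjifore/ meets the structural description of the rule, so the form surfaces unchanged.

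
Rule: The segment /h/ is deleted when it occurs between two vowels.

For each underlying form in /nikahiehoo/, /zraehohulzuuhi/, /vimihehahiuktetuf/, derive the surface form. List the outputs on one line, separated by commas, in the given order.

/nikahiehoo/: /h/ occurs between vowels /a/ and /i/, so it deletes. /h/ occurs between vowels /e/ and /o/, so it deletes. → [nikaieoo].
/zraehohulzuuhi/: /h/ occurs between vowels /e/ and /o/, so it deletes. /h/ occurs between vowels /o/ and /u/, so it deletes. /h/ occurs between vowels /u/ and /i/, so it deletes. → [zraeoulzuui].
/vimihehahiuktetuf/: /h/ occurs between vowels /i/ and /e/, so it deletes. /h/ occurs between vowels /e/ and /a/, so it deletes. /h/ occurs between vowels /a/ and /i/, so it deletes. → [vimieaiuktetuf].

nikaieoo, zraeoulzuui, vimieaiuktetuf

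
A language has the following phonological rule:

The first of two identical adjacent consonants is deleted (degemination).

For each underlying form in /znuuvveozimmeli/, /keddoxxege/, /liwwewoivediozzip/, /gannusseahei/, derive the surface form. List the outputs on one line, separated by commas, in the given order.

znuuveozimeli, kedoxege, liwewoivediozip, ganuseahei

/znuuvveozimmeli/: /vv/ is a geminate; the first /v/ deletes. /mm/ is a geminate; the first /m/ deletes. → [znuuveozimeli].
/keddoxxege/: /dd/ is a geminate; the first /d/ deletes. /xx/ is a geminate; the first /x/ deletes. → [kedoxege].
/liwwewoivediozzip/: /ww/ is a geminate; the first /w/ deletes. /zz/ is a geminate; the first /z/ deletes. → [liwewoivediozip].
/gannusseahei/: /nn/ is a geminate; the first /n/ deletes. /ss/ is a geminate; the first /s/ deletes. → [ganuseahei].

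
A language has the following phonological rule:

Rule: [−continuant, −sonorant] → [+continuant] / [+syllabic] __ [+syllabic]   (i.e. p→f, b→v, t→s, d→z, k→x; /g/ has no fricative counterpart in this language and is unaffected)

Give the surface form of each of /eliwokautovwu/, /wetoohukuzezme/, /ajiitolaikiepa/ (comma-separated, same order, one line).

eliwoxausovwu, wesoohuxuzezme, ajiisolaixiefa

/eliwokautovwu/: /k/ is a stop between vowels /o/ and /a/, so it spirantizes to the fricative [x]. /t/ is a stop between vowels /u/ and /o/, so it spirantizes to the fricative [s]. → [eliwoxausovwu].
/wetoohukuzezme/: /t/ is a stop between vowels /e/ and /o/, so it spirantizes to the fricative [s]. /k/ is a stop between vowels /u/ and /u/, so it spirantizes to the fricative [x]. → [wesoohuxuzezme].
/ajiitolaikiepa/: /t/ is a stop between vowels /i/ and /o/, so it spirantizes to the fricative [s]. /k/ is a stop between vowels /i/ and /i/, so it spirantizes to the fricative [x]. /p/ is a stop between vowels /e/ and /a/, so it spirantizes to the fricative [f]. → [ajiisolaixiefa].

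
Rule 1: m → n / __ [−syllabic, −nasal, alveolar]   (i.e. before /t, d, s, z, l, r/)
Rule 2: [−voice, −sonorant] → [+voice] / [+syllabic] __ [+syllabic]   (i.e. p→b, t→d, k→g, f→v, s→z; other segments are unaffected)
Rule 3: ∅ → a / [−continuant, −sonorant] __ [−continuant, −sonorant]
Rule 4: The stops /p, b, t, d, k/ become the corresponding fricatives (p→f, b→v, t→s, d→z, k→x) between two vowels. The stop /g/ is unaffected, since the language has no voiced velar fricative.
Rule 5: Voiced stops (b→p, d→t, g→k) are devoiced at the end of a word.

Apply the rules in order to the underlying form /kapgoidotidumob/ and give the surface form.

Rule 1 (nasal place assimilation): no segment meets the environment; /kapgoidotidumob/ is unchanged.
Rule 2 (intervocalic voicing): /t/ is a voiceless obstruent between vowels /o/ and /i/, so it voices to [d]. /kapgoidotidumob/ → kapgoidodidumob.
Rule 3 (stop-cluster a-epenthesis): /p/ and /g/ form a stop–stop cluster, so [a] is inserted between them. /kapgoidodidumob/ → kapagoidodidumob.
Rule 4 (intervocalic spirantization): /p/ is a stop between vowels /a/ and /a/, so it spirantizes to the fricative [f]. /d/ is a stop between vowels /i/ and /o/, so it spirantizes to the fricative [z]. /d/ is a stop between vowels /o/ and /i/, so it spirantizes to the fricative [z]. /d/ is a stop between vowels /i/ and /u/, so it spirantizes to the fricative [z]. /kapagoidodidumob/ → kafagoizozizumob.
Rule 5 (final devoicing): /b/ is a voiced stop in word-final position, so it devoices to [p]. /kafagoizozizumob/ → kafagoizozizumop.

kafagoizozizumop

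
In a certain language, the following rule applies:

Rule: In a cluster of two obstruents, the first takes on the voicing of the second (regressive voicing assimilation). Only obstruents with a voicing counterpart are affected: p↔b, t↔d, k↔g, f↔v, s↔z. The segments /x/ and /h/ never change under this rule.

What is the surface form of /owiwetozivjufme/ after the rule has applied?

No segment of /owiwetozivjufme/ meets the structural description of the rule, so the form surfaces unchanged.

owiwetozivjufme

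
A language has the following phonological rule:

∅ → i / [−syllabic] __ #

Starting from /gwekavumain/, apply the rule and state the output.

the form ends in the consonant /n/, so [i] is inserted word-finally.
Surface form: [gwekavumaini].

gwekavumaini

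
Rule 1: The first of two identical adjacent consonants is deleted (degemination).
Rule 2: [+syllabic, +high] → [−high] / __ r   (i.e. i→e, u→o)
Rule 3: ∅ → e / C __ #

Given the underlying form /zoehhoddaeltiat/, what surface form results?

Rule 1 (degemination): /hh/ is a geminate; the first /h/ deletes. /dd/ is a geminate; the first /d/ deletes. /zoehhoddaeltiat/ → zoehodaeltiat.
Rule 2 (pre-rhotic lowering): no segment meets the environment; /zoehodaeltiat/ is unchanged.
Rule 3 (final e-epenthesis): the form ends in the consonant /t/, so [e] is inserted word-finally. /zoehodaeltiat/ → zoehodaeltiate.

zoehodaeltiate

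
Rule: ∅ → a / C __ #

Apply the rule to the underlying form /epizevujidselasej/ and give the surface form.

epizevujidselaseja

the form ends in the consonant /j/, so [a] is inserted word-finally.
Surface form: [epizevujidselaseja].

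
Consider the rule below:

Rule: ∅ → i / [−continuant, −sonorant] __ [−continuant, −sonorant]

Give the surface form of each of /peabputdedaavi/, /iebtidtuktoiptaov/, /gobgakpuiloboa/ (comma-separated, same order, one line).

peabiputidedaavi, iebitiditukitoipitaov, gobigakipuiloboa

/peabputdedaavi/: /b/ and /p/ form a stop–stop cluster, so [i] is inserted between them. /t/ and /d/ form a stop–stop cluster, so [i] is inserted between them. → [peabiputidedaavi].
/iebtidtuktoiptaov/: /b/ and /t/ form a stop–stop cluster, so [i] is inserted between them. /d/ and /t/ form a stop–stop cluster, so [i] is inserted between them. /k/ and /t/ form a stop–stop cluster, so [i] is inserted between them. /p/ and /t/ form a stop–stop cluster, so [i] is inserted between them. → [iebitiditukitoipitaov].
/gobgakpuiloboa/: /b/ and /g/ form a stop–stop cluster, so [i] is inserted between them. /k/ and /p/ form a stop–stop cluster, so [i] is inserted between them. → [gobigakipuiloboa].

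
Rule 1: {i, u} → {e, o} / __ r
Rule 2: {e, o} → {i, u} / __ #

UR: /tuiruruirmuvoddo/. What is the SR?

tueroruermuvoddu

Rule 1 (pre-rhotic lowering): /i/ is a high vowel immediately before /r/, so it lowers to [e]. /u/ is a high vowel immediately before /r/, so it lowers to [o]. /i/ is a high vowel immediately before /r/, so it lowers to [e]. /tuiruruirmuvoddo/ → tueroruermuvoddo.
Rule 2 (final vowel raising): /o/ is a mid vowel in word-final position, so it raises to [u]. /tueroruermuvoddo/ → tueroruermuvoddu.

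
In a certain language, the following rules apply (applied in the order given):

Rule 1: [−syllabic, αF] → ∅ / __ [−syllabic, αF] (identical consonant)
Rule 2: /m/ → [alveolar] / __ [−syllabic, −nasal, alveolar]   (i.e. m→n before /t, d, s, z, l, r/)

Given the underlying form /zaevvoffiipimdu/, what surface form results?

Rule 1 (degemination): /vv/ is a geminate; the first /v/ deletes. /ff/ is a geminate; the first /f/ deletes. /zaevvoffiipimdu/ → zaevofiipimdu.
Rule 2 (nasal place assimilation): /m/ precedes the alveolar consonant /d/, so it assimilates in place to [n]. /zaevofiipimdu/ → zaevofiipindu.

zaevofiipindu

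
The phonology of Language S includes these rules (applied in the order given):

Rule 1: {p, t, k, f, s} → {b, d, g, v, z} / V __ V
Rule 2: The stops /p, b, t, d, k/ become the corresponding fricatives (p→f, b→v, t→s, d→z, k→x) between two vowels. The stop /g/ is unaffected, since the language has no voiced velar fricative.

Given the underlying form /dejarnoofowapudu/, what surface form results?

Rule 1 (intervocalic voicing): /f/ is a voiceless obstruent between vowels /o/ and /o/, so it voices to [v]. /p/ is a voiceless obstruent between vowels /a/ and /u/, so it voices to [b]. /dejarnoofowapudu/ → dejarnoovowabudu.
Rule 2 (intervocalic spirantization): /b/ is a stop between vowels /a/ and /u/, so it spirantizes to the fricative [v]. /d/ is a stop between vowels /u/ and /u/, so it spirantizes to the fricative [z]. /dejarnoovowabudu/ → dejarnoovowavuzu.

dejarnoovowavuzu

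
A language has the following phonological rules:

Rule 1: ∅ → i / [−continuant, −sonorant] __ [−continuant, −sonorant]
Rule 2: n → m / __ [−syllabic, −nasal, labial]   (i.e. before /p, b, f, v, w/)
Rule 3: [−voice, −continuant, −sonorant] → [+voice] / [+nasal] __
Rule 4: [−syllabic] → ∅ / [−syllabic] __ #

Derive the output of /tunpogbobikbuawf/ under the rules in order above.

Rule 1 (stop-cluster i-epenthesis): /g/ and /b/ form a stop–stop cluster, so [i] is inserted between them. /k/ and /b/ form a stop–stop cluster, so [i] is inserted between them. /tunpogbobikbuawf/ → tunpogibobikibuawf.
Rule 2 (nasal place assimilation): /n/ precedes the labial consonant /p/, so it assimilates in place to [m]. /tunpogibobikibuawf/ → tumpogibobikibuawf.
Rule 3 (post-nasal voicing): /p/ is a voiceless stop immediately after the nasal /m/, so it voices to [b]. /tumpogibobikibuawf/ → tumbogibobikibuawf.
Rule 4 (final cluster simplification): /f/ is the second consonant of a word-final cluster /wf/, so it deletes. /tumbogibobikibuawf/ → tumbogibobikibuaw.

tumbogibobikibuaw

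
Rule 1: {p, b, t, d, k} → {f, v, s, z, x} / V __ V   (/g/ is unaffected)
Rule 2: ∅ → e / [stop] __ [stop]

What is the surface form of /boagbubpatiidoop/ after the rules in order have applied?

Rule 1 (intervocalic spirantization): /t/ is a stop between vowels /a/ and /i/, so it spirantizes to the fricative [s]. /d/ is a stop between vowels /i/ and /o/, so it spirantizes to the fricative [z]. /boagbubpatiidoop/ → boagbubpasiizoop.
Rule 2 (stop-cluster e-epenthesis): /g/ and /b/ form a stop–stop cluster, so [e] is inserted between them. /b/ and /p/ form a stop–stop cluster, so [e] is inserted between them. /boagbubpasiizoop/ → boagebubepasiizoop.

boagebubepasiizoop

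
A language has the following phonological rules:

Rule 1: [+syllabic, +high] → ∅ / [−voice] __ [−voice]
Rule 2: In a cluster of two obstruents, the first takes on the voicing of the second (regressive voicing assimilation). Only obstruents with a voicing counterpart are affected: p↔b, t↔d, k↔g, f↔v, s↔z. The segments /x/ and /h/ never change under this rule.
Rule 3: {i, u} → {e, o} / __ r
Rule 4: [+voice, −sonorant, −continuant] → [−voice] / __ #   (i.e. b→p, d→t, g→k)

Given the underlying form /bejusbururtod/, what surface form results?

bejuzborortot

Rule 1 (high vowel syncope): no segment meets the environment; /bejusbururtod/ is unchanged.
Rule 2 (regressive voicing assimilation): /s/ precedes the voiced obstruent /b/, so it voices to [z] by assimilation. /bejusbururtod/ → bejuzbururtod.
Rule 3 (pre-rhotic lowering): /u/ is a high vowel immediately before /r/, so it lowers to [o]. /u/ is a high vowel immediately before /r/, so it lowers to [o]. /bejuzbururtod/ → bejuzborortod.
Rule 4 (final devoicing): /d/ is a voiced stop in word-final position, so it devoices to [t]. /bejuzborortod/ → bejuzborortot.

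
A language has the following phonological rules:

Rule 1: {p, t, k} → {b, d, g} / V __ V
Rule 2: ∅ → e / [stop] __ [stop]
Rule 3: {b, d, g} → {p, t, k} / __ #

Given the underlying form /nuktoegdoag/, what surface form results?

nuketoegedoak

Rule 1 (intervocalic voicing): no segment meets the environment; /nuktoegdoag/ is unchanged.
Rule 2 (stop-cluster e-epenthesis): /k/ and /t/ form a stop–stop cluster, so [e] is inserted between them. /g/ and /d/ form a stop–stop cluster, so [e] is inserted between them. /nuktoegdoag/ → nuketoegedoag.
Rule 3 (final devoicing): /g/ is a voiced stop in word-final position, so it devoices to [k]. /nuketoegedoag/ → nuketoegedoak.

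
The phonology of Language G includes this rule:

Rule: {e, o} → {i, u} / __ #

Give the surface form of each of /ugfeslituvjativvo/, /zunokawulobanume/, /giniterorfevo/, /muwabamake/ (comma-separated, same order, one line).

/ugfeslituvjativvo/: /o/ is a mid vowel in word-final position, so it raises to [u]. → [ugfeslituvjativvu].
/zunokawulobanume/: /e/ is a mid vowel in word-final position, so it raises to [i]. → [zunokawulobanumi].
/giniterorfevo/: /o/ is a mid vowel in word-final position, so it raises to [u]. → [giniterorfevu].
/muwabamake/: /e/ is a mid vowel in word-final position, so it raises to [i]. → [muwabamaki].

ugfeslituvjativvu, zunokawulobanumi, giniterorfevu, muwabamaki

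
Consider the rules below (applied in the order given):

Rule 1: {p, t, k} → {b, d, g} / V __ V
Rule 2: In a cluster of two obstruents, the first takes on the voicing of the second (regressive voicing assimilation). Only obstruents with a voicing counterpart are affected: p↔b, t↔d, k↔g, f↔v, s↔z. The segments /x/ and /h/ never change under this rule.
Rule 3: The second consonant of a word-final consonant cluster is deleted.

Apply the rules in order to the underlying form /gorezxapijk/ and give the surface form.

Rule 1 (intervocalic voicing): /p/ is a voiceless stop between vowels /a/ and /i/, so it voices to [b]. /gorezxapijk/ → gorezxabijk.
Rule 2 (regressive voicing assimilation): /z/ precedes the voiceless obstruent /x/, so it devoices to [s] by assimilation. /gorezxabijk/ → goresxabijk.
Rule 3 (final cluster simplification): /k/ is the second consonant of a word-final cluster /jk/, so it deletes. /goresxabijk/ → goresxabij.

goresxabij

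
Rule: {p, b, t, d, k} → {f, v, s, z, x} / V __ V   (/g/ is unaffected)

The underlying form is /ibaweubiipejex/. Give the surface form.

ivaweuviifejex

/b/ is a stop between vowels /i/ and /a/, so it spirantizes to the fricative [v].
/b/ is a stop between vowels /u/ and /i/, so it spirantizes to the fricative [v].
/p/ is a stop between vowels /i/ and /e/, so it spirantizes to the fricative [f].
Surface form: [ivaweuviifejex].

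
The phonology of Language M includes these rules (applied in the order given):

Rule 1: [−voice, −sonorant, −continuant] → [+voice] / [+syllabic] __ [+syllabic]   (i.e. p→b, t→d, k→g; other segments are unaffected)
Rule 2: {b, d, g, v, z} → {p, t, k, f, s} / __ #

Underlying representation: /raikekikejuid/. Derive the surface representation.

Rule 1 (intervocalic voicing): /k/ is a voiceless stop between vowels /i/ and /e/, so it voices to [g]. /k/ is a voiceless stop between vowels /e/ and /i/, so it voices to [g]. /k/ is a voiceless stop between vowels /i/ and /e/, so it voices to [g]. /raikekikejuid/ → raigegigejuid.
Rule 2 (final devoicing): /d/ is a voiced obstruent in word-final position, so it devoices to [t]. /raigegigejuid/ → raigegigejuit.

raigegigejuit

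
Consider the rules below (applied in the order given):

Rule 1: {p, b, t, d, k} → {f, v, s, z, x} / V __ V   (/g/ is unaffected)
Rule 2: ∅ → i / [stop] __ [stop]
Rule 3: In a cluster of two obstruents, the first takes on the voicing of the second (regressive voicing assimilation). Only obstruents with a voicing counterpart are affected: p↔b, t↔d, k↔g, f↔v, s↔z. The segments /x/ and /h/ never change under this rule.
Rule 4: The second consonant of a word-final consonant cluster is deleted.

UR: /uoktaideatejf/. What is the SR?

uokitaizeasej

Rule 1 (intervocalic spirantization): /d/ is a stop between vowels /i/ and /e/, so it spirantizes to the fricative [z]. /t/ is a stop between vowels /a/ and /e/, so it spirantizes to the fricative [s]. /uoktaideatejf/ → uoktaizeasejf.
Rule 2 (stop-cluster i-epenthesis): /k/ and /t/ form a stop–stop cluster, so [i] is inserted between them. /uoktaizeasejf/ → uokitaizeasejf.
Rule 3 (regressive voicing assimilation): no segment meets the environment; /uokitaizeasejf/ is unchanged.
Rule 4 (final cluster simplification): /f/ is the second consonant of a word-final cluster /jf/, so it deletes. /uokitaizeasejf/ → uokitaizeasej.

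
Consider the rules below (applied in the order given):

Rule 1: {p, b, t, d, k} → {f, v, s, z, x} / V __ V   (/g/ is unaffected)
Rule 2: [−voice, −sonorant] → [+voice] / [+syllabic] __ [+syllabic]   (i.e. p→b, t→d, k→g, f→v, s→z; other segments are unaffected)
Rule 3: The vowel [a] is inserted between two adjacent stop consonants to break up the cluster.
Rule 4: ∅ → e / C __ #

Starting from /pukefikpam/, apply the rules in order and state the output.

Rule 1 (intervocalic spirantization): /k/ is a stop between vowels /u/ and /e/, so it spirantizes to the fricative [x]. /pukefikpam/ → puxefikpam.
Rule 2 (intervocalic voicing): /f/ is a voiceless obstruent between vowels /e/ and /i/, so it voices to [v]. /puxefikpam/ → puxevikpam.
Rule 3 (stop-cluster a-epenthesis): /k/ and /p/ form a stop–stop cluster, so [a] is inserted between them. /puxevikpam/ → puxevikapam.
Rule 4 (final e-epenthesis): the form ends in the consonant /m/, so [e] is inserted word-finally. /puxevikapam/ → puxevikapame.

puxevikapame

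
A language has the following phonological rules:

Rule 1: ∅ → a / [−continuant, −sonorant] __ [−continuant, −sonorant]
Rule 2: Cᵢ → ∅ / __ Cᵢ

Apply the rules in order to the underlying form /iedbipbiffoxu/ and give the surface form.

Rule 1 (stop-cluster a-epenthesis): /d/ and /b/ form a stop–stop cluster, so [a] is inserted between them. /p/ and /b/ form a stop–stop cluster, so [a] is inserted between them. /iedbipbiffoxu/ → iedabipabiffoxu.
Rule 2 (degemination): /ff/ is a geminate; the first /f/ deletes. /iedabipabiffoxu/ → iedabipabifoxu.

iedabipabifoxu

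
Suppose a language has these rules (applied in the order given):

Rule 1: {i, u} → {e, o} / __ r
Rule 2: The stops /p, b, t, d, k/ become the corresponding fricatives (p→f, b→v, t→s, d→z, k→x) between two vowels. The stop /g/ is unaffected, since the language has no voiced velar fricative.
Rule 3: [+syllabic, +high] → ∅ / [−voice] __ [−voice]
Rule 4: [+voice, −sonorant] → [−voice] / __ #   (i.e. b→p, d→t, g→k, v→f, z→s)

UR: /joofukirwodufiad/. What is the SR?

Rule 1 (pre-rhotic lowering): /i/ is a high vowel immediately before /r/, so it lowers to [e]. /joofukirwodufiad/ → joofukerwodufiad.
Rule 2 (intervocalic spirantization): /k/ is a stop between vowels /u/ and /e/, so it spirantizes to the fricative [x]. /d/ is a stop between vowels /o/ and /u/, so it spirantizes to the fricative [z]. /joofukerwodufiad/ → joofuxerwozufiad.
Rule 3 (high vowel syncope): /u/ is a high vowel flanked by voiceless consonants /f/ and /x/, so it deletes. /joofuxerwozufiad/ → joofxerwozufiad.
Rule 4 (final devoicing): /d/ is a voiced obstruent in word-final position, so it devoices to [t]. /joofxerwozufiad/ → joofxerwozufiat.

joofxerwozufiat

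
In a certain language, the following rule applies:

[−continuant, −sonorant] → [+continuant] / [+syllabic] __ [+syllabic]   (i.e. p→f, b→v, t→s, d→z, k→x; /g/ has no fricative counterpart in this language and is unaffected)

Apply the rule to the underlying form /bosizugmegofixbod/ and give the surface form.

bosizugmegofixbod

No segment of /bosizugmegofixbod/ meets the structural description of the rule, so the form surfaces unchanged.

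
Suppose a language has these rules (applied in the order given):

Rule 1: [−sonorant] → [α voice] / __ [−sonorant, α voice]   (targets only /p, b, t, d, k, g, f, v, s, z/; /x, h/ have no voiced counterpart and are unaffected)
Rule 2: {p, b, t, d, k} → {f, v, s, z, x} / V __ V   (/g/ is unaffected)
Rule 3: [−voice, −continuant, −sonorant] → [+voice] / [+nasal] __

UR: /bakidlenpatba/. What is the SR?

baxidlenbadba

Rule 1 (regressive voicing assimilation): /t/ precedes the voiced obstruent /b/, so it voices to [d] by assimilation. /bakidlenpatba/ → bakidlenpadba.
Rule 2 (intervocalic spirantization): /k/ is a stop between vowels /a/ and /i/, so it spirantizes to the fricative [x]. /bakidlenpadba/ → baxidlenpadba.
Rule 3 (post-nasal voicing): /p/ is a voiceless stop immediately after the nasal /n/, so it voices to [b]. /baxidlenpadba/ → baxidlenbadba.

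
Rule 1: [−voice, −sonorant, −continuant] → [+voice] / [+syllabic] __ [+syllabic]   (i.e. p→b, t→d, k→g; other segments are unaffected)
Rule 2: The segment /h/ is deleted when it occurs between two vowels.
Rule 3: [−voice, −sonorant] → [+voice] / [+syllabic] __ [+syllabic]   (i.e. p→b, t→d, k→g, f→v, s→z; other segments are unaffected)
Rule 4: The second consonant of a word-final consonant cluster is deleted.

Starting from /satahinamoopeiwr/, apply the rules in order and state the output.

sadainamoobeiw

Rule 1 (intervocalic voicing): /t/ is a voiceless stop between vowels /a/ and /a/, so it voices to [d]. /p/ is a voiceless stop between vowels /o/ and /e/, so it voices to [b]. /satahinamoopeiwr/ → sadahinamoobeiwr.
Rule 2 (intervocalic h-deletion): /h/ occurs between vowels /a/ and /i/, so it deletes. /sadahinamoobeiwr/ → sadainamoobeiwr.
Rule 3 (intervocalic voicing): no segment meets the environment; /sadainamoobeiwr/ is unchanged.
Rule 4 (final cluster simplification): /r/ is the second consonant of a word-final cluster /wr/, so it deletes. /sadainamoobeiwr/ → sadainamoobeiw.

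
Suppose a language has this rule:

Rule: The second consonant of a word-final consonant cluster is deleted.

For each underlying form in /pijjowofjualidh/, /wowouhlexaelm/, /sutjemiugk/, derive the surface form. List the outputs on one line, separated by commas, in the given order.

/pijjowofjualidh/: /h/ is the second consonant of a word-final cluster /dh/, so it deletes. → [pijjowofjualid].
/wowouhlexaelm/: /m/ is the second consonant of a word-final cluster /lm/, so it deletes. → [wowouhlexael].
/sutjemiugk/: /k/ is the second consonant of a word-final cluster /gk/, so it deletes. → [sutjemiug].

pijjowofjualid, wowouhlexael, sutjemiug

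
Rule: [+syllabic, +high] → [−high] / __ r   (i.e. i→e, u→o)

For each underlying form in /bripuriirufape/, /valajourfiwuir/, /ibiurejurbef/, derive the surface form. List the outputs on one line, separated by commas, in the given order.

/bripuriirufape/: /u/ is a high vowel immediately before /r/, so it lowers to [o]. /i/ is a high vowel immediately before /r/, so it lowers to [e]. → [briporierufape].
/valajourfiwuir/: /u/ is a high vowel immediately before /r/, so it lowers to [o]. /i/ is a high vowel immediately before /r/, so it lowers to [e]. → [valajoorfiwuer].
/ibiurejurbef/: /u/ is a high vowel immediately before /r/, so it lowers to [o]. /u/ is a high vowel immediately before /r/, so it lowers to [o]. → [ibiorejorbef].

briporierufape, valajoorfiwuer, ibiorejorbef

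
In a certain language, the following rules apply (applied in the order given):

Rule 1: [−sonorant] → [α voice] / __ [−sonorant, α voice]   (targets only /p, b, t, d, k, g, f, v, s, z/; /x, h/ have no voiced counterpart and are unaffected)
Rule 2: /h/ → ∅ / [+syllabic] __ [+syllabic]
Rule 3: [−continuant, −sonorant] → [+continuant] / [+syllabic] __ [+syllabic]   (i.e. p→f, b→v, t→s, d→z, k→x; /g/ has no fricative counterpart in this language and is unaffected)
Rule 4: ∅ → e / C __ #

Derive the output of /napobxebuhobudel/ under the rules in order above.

nafopxevuovuzele

Rule 1 (regressive voicing assimilation): /b/ precedes the voiceless obstruent /x/, so it devoices to [p] by assimilation. /napobxebuhobudel/ → napopxebuhobudel.
Rule 2 (intervocalic h-deletion): /h/ occurs between vowels /u/ and /o/, so it deletes. /napopxebuhobudel/ → napopxebuobudel.
Rule 3 (intervocalic spirantization): /p/ is a stop between vowels /a/ and /o/, so it spirantizes to the fricative [f]. /b/ is a stop between vowels /e/ and /u/, so it spirantizes to the fricative [v]. /b/ is a stop between vowels /o/ and /u/, so it spirantizes to the fricative [v]. /d/ is a stop between vowels /u/ and /e/, so it spirantizes to the fricative [z]. /napopxebuobudel/ → nafopxevuovuzel.
Rule 4 (final e-epenthesis): the form ends in the consonant /l/, so [e] is inserted word-finally. /nafopxevuovuzel/ → nafopxevuovuzele.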